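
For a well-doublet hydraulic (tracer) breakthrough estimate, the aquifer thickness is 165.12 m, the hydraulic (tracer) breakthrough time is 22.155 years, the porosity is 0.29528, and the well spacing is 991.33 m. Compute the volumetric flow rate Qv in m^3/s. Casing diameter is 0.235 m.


Qv = pi*hr*phi*L^2 / (3*t_bt*365.25*86400)
Qv = pi*165.12*0.29528*991.33^2 / (3*22.155*365.25*86400)
Qv = 0.071767 m^3/s


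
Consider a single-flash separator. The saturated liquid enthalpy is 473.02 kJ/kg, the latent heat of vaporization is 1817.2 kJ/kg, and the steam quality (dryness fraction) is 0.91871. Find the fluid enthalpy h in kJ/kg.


h = hf + x * hfg
h = 473.02 + 0.91871 * 1817.2
h = 2142.5 kJ/kg


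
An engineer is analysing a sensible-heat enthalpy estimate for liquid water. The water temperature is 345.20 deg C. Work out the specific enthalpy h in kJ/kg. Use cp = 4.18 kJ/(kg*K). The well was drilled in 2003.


h = cp * T
h = 4.18 * 345.20
h = 1442.9 kJ/kg


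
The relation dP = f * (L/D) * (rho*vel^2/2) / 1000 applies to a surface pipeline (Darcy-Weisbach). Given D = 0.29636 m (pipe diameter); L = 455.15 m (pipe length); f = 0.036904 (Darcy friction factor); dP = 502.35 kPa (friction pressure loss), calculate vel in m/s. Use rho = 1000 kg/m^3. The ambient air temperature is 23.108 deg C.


vel = sqrt(dP*1000*2*D / (f*L*rho))
vel = sqrt(502.35*1000*2*0.29636 / (0.036904*455.15*1000))
vel = 4.2103 m/s


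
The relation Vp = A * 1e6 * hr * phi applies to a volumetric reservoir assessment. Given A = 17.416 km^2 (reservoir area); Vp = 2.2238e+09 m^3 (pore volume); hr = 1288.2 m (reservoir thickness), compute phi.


phi = Vp / (A * 1e6 * hr)
phi = 2.2238e+09 / (17.416 * 1e6 * 1288.2)
phi = 0.099121


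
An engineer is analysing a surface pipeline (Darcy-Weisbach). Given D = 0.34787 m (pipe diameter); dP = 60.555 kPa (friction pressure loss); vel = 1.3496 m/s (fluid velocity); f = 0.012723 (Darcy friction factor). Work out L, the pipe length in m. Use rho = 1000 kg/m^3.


L = dP*1000*D / (f*rho*vel^2/2)
L = 60.555*1000*0.34787 / (0.012723*1000*1.3496^2/2)
L = 1818.0 m


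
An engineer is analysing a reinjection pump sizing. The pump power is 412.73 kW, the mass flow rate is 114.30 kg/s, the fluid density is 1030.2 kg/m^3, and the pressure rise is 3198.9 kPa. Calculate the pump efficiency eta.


eta = mdot * dP / (rho * P_pump)
eta = 114.30 * 3198.9 / (1030.2 * 412.73)
eta = 0.85992


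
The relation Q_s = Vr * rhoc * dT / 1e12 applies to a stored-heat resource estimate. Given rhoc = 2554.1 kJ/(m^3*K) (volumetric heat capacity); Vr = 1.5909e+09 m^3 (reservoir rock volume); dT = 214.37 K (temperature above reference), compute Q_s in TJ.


Q_s = Vr * rhoc * dT / 1e12
Q_s = 1.5909e+09 * 2554.1 * 214.37 / 1e12
Q_s = 871.0534 PJ
Convert: 871.0534 PJ * 1000.0 = 8.7105e+05 TJ
Q_s = 8.7105e+05 TJ


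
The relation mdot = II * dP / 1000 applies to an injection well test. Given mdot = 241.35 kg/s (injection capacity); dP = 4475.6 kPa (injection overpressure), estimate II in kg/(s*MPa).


II = mdot * 1000 / dP
II = 241.35 * 1000 / 4475.6
II = 53.926 kg/(s*MPa)


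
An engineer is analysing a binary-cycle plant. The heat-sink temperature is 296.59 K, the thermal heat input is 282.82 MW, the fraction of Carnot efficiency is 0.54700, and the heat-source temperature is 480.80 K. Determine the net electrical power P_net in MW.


Step 1: eta = (1 - Tc/Th)*f = (1 - 296.59/480.8)*0.547 = 0.2095734
Step 2: P_net = eta * Q_in = 0.2095734 * 282.82 = 59.272 MW
P_net = 59.272 MW


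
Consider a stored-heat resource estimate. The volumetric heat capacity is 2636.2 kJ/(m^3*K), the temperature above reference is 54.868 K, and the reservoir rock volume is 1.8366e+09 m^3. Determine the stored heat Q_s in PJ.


Q_s = Vr * rhoc * dT / 1e12
Q_s = 1.8366e+09 * 2636.2 * 54.868 / 1e12
Q_s = 265.65 PJ


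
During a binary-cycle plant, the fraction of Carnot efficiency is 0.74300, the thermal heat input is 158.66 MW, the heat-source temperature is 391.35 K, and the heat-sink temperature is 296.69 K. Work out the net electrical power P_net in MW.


Step 1: eta = (1 - Tc/Th)*f = (1 - 296.69/391.35)*0.743 = 0.1797173
Step 2: P_net = eta * Q_in = 0.1797173 * 158.66 = 28.514 MW
P_net = 28.514 MW


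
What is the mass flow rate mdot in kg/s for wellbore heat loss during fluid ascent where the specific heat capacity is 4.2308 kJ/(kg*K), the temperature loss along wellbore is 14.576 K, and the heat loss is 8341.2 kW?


mdot = Q_loss / (cp * dT)
mdot = 8341.2 / (4.2308 * 14.576)
mdot = 135.26 kg/s


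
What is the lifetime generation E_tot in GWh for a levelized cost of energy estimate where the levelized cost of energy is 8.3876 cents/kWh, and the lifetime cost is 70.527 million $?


E_tot = C_tot / LCOE * 100
E_tot = 70.527 / 8.3876 * 100
E_tot = 840.85 GWh


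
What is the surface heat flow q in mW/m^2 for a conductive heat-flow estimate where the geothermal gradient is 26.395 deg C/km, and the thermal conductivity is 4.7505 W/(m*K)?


q = k * grad / 1000
q = 4.7505 * 26.395 / 1000
q = 0.1253894 W/m^2
Convert: 0.1253894 W/m^2 * 1000.0 = 125.39 mW/m^2
q = 125.39 mW/m^2


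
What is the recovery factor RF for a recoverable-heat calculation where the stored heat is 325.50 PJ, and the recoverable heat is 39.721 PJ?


RF = Q_rec / Q_s
RF = 39.721 / 325.50
RF = 0.12203


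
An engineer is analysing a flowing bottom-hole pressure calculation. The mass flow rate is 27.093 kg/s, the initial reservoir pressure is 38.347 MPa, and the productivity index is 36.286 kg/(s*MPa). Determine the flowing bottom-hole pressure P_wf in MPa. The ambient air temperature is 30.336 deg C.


P_wf = P_i - mdot / PI
P_wf = 38.347 - 27.093 / 36.286
P_wf = 37.600 MPa


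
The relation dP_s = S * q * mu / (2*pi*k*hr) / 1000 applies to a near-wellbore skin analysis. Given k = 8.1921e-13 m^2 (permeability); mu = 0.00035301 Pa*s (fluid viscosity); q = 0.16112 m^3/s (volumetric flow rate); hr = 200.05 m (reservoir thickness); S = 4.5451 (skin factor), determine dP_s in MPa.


dP_s = S * q * mu / (2*pi*k*hr) / 1000
dP_s = 4.5451 * 0.16112 * 0.00035301 / (2*pi*8.1921e-13*200.05) / 1000
dP_s = 251.0535 kPa
Convert: 251.0535 kPa * 0.001 = 0.25105 MPa
dP_s = 0.25105 MPa


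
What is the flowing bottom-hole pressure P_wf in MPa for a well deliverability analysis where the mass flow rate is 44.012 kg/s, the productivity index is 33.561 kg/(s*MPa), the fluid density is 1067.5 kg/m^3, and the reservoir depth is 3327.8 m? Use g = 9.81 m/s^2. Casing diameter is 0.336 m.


Step 1: P_i = rho*g*h/1e6 = 1067.5*9.81*3327.8/1e6 = 34.84930 MPa
Step 2: P_wf = P_i - mdot/PI = 34.84930 - 44.012/33.561 = 33.538 MPa
P_wf = 33.538 MPa


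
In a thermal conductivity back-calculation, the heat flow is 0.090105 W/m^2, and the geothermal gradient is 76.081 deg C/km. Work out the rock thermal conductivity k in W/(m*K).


k = q / (grad / 1000)
k = 0.090105 / (76.081 / 1000)
k = 1.1843 W/(m*K)


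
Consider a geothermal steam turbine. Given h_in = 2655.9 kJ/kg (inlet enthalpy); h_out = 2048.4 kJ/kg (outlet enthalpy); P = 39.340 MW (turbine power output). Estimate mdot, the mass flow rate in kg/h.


mdot = P * 1000 / (h_in - h_out)
mdot = 39.340 * 1000 / (2655.9 - 2048.4)
mdot = 64.75720 kg/s
Convert: 64.75720 kg/s * 3600.0 = 2.3313e+05 kg/h
mdot = 2.3313e+05 kg/h


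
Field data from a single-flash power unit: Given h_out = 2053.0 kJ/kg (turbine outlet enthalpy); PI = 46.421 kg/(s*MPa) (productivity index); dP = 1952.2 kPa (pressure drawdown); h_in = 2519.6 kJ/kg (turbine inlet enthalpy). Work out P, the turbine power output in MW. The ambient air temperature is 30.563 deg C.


Step 1: mdot = PI * dP / 1000 = 46.421 * 1952.2 / 1000 = 90.62308 kg/s
Step 2: P = mdot*(h_in - h_out)/1000 = 90.62308*(2519.6 - 2053.0)/1000 = 42.285 MW
P = 42.285 MW


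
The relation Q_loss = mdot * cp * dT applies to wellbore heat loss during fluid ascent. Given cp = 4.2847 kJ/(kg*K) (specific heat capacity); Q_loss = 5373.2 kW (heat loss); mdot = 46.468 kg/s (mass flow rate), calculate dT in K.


dT = Q_loss / (mdot * cp)
dT = 5373.2 / (46.468 * 4.2847)
dT = 26.987 K


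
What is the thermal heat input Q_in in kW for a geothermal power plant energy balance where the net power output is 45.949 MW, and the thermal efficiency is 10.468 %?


Q_in = W_net / (eta / 100)
Q_in = 45.949 / (10.468 / 100)
Q_in = 438.9473 MW
Convert: 438.9473 MW * 1000.0 = 4.3895e+05 kW
Q_in = 4.3895e+05 kW


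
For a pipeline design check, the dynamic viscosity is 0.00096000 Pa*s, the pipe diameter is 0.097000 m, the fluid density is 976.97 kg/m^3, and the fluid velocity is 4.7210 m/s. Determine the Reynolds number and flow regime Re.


Step 1: Re = rho*vel*D/mu = 976.97*4.721*0.097/0.00096 = 4.6603e+05
Step 2: Re = 4.6603e+05 > 4000, so flow is turbulent.
Re = 4.6603e+05 (turbulent)


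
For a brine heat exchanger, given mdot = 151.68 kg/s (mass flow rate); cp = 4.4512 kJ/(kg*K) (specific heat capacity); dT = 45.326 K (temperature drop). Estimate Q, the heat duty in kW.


Q = mdot * cp * dT / 1000
Q = 151.68 * 4.4512 * 45.326 / 1000
Q = 30.60221 MW
Convert: 30.60221 MW * 1000.0 = 30602 kW
Q = 30602 kW


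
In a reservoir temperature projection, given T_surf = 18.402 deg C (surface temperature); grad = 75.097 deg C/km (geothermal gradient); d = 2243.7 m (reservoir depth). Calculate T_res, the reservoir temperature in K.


T_res = T_surf + grad * d / 1000
T_res = 18.402 + 75.097 * 2243.7 / 1000
T_res = 186.8971 deg C
Convert to K: 186.8971 + 273.15 = 460.05 K
T_res = 460.05 K


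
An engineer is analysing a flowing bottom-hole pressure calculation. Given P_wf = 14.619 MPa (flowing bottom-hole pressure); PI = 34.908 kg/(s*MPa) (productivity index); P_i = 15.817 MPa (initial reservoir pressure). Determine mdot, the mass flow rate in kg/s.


mdot = (P_i - P_wf) * PI
mdot = (15.817 - 14.619) * 34.908
mdot = 41.820 kg/s


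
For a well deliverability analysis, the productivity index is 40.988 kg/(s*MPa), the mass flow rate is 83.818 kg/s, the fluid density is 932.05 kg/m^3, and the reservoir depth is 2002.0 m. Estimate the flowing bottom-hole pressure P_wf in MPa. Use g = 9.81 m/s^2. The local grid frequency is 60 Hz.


Step 1: P_i = rho*g*h/1e6 = 932.05*9.81*2002.0/1e6 = 18.30511 MPa
Step 2: P_wf = P_i - mdot/PI = 18.30511 - 83.818/40.988 = 16.260 MPa
P_wf = 16.260 MPa


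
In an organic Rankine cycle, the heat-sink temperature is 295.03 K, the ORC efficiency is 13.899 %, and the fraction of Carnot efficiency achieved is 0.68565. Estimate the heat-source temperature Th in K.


Th = Tc / (1 - (eta_orc/100)/f)
Th = 295.03 / (1 - (13.899/100)/0.68565)
Th = 370.04 K


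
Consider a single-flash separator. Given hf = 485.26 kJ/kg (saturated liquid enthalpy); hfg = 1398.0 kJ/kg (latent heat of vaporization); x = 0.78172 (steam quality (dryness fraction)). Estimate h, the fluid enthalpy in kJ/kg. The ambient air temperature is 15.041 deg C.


h = hf + x * hfg
h = 485.26 + 0.78172 * 1398.0
h = 1578.1 kJ/kg


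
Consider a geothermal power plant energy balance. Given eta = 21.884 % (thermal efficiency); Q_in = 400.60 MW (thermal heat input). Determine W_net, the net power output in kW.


W_net = eta / 100 * Q_in
W_net = 21.884 / 100 * 400.60
W_net = 87.66730 MW
Convert: 87.66730 MW * 1000.0 = 87667 kW
W_net = 87667 kW


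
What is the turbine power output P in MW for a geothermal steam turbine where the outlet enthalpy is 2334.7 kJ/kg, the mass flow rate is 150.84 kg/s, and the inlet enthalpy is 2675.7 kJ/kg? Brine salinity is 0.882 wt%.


P = mdot * (h_in - h_out) / 1000
P = 150.84 * (2675.7 - 2334.7) / 1000
P = 51.436 MW


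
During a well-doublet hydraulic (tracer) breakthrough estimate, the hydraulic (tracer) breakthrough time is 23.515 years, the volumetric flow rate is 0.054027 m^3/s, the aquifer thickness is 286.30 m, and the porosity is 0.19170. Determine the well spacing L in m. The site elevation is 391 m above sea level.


L = sqrt(t_bt*365.25*86400*3*Qv / (pi*hr*phi))
L = sqrt(23.515*365.25*86400*3*0.054027 / (pi*286.30*0.19170))
L = 835.21 m


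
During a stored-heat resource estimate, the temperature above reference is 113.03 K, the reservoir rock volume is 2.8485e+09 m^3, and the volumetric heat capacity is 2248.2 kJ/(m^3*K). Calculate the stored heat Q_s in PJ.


Q_s = Vr * rhoc * dT / 1e12
Q_s = 2.8485e+09 * 2248.2 * 113.03 / 1e12
Q_s = 723.84 PJ


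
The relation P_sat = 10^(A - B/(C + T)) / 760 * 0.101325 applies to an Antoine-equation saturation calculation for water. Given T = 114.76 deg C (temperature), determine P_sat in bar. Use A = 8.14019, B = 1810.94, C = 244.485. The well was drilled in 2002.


P_sat = 10^(A - B/(C + T)) / 760 * 0.101325
P_sat = 10^(8.14019 - 1810.94/(244.485 + 114.76)) / 760 * 0.101325
P_sat = 0.1675452 MPa
Convert: 0.1675452 MPa * 10.0 = 1.6755 bar
P_sat = 1.6755 bar


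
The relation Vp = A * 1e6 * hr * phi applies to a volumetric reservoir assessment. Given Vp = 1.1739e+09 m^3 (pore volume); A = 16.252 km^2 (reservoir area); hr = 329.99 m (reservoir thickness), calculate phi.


phi = Vp / (A * 1e6 * hr)
phi = 1.1739e+09 / (16.252 * 1e6 * 329.99)
phi = 0.21889


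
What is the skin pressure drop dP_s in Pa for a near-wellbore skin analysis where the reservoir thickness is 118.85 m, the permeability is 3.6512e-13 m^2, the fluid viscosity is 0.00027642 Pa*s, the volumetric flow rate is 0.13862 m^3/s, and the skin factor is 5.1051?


dP_s = S * q * mu / (2*pi*k*hr) / 1000
dP_s = 5.1051 * 0.13862 * 0.00027642 / (2*pi*3.6512e-13*118.85) / 1000
dP_s = 717.4389 kPa
Convert: 717.4389 kPa * 1000.0 = 7.1744e+05 Pa
dP_s = 7.1744e+05 Pa


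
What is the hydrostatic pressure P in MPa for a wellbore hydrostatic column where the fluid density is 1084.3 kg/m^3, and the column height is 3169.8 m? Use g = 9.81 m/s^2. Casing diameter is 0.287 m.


P = rho * g * h / 1e6
P = 1084.3 * 9.81 * 3169.8 / 1e6
P = 33.717 MPa


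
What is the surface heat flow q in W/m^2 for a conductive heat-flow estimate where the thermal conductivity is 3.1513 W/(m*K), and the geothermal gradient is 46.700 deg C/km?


q = k * grad / 1000
q = 3.1513 * 46.700 / 1000
q = 0.14717 W/m^2


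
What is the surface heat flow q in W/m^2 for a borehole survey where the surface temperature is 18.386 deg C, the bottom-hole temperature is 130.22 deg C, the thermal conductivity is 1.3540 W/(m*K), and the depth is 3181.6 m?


Step 1: grad = (T_d - T_surf)/d * 1000 = (130.22 - 18.386)/3181.6 * 1000 = 35.15024 deg C/km
Step 2: q = k * grad / 1000 = 1.354 * 35.15024 / 1000 = 0.047593 W/m^2
q = 0.047593 W/m^2


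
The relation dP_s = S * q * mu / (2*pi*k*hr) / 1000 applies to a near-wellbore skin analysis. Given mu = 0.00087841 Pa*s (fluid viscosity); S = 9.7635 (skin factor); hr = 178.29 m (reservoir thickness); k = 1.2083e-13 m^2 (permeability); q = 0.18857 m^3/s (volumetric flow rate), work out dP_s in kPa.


dP_s = S * q * mu / (2*pi*k*hr) / 1000
dP_s = 9.7635 * 0.18857 * 0.00087841 / (2*pi*1.2083e-13*178.29) / 1000
dP_s = 11948 kPa


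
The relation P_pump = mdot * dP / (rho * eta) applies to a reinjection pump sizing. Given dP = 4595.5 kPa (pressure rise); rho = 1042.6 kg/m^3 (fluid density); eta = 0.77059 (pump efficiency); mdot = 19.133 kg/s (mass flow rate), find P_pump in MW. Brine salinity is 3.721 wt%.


P_pump = mdot * dP / (rho * eta)
P_pump = 19.133 * 4595.5 / (1042.6 * 0.77059)
P_pump = 109.4397 kW
Convert: 109.4397 kW * 0.001 = 0.10944 MW
P_pump = 0.10944 MW


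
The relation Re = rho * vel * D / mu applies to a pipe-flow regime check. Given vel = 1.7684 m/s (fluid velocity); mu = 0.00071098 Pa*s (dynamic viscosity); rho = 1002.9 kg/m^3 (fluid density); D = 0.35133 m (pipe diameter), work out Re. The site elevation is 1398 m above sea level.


Re = rho * vel * D / mu
Re = 1002.9 * 1.7684 * 0.35133 / 0.00071098
Re = 8.7639e+05


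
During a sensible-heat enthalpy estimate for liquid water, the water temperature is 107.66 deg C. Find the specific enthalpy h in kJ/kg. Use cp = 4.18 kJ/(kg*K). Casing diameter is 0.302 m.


h = cp * T
h = 4.18 * 107.66
h = 450.02 kJ/kg


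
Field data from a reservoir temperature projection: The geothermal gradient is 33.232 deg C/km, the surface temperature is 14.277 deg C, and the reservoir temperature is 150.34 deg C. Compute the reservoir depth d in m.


d = (T_res - T_surf) / grad * 1000
d = (150.34 - 14.277) / 33.232 * 1000
d = 4094.3 m


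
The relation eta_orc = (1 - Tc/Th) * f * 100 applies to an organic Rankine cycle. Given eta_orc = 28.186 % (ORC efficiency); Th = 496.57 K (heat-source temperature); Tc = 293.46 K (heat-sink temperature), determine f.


f = (eta_orc/100) / (1 - Tc/Th)
f = (28.186/100) / (1 - 293.46/496.57)
f = 0.68910


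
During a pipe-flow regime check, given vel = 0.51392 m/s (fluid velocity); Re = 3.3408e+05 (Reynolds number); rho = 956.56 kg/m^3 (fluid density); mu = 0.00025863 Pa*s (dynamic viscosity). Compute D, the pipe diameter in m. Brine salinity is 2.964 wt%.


D = Re * mu / (rho * vel)
D = 3.3408e+05 * 0.00025863 / (956.56 * 0.51392)
D = 0.17576 m


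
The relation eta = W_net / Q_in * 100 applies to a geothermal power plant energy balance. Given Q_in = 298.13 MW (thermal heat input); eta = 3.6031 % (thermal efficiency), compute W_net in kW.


W_net = eta / 100 * Q_in
W_net = 3.6031 / 100 * 298.13
W_net = 10.74192 MW
Convert: 10.74192 MW * 1000.0 = 10742 kW
W_net = 10742 kW


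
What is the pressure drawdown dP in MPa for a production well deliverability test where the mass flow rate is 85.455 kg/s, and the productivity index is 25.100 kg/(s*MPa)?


dP = mdot * 1000 / PI
dP = 85.455 * 1000 / 25.100
dP = 3404.582 kPa
Convert: 3404.582 kPa * 0.001 = 3.4046 MPa
dP = 3.4046 MPa


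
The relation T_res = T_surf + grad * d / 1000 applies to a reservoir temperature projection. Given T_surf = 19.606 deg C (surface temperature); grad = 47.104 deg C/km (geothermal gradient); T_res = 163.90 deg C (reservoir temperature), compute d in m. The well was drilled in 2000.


d = (T_res - T_surf) / grad * 1000
d = (163.90 - 19.606) / 47.104 * 1000
d = 3063.3 m


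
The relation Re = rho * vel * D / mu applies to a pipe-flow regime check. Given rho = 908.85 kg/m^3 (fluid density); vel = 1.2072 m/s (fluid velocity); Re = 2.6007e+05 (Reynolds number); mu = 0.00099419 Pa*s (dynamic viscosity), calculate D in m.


D = Re * mu / (rho * vel)
D = 2.6007e+05 * 0.00099419 / (908.85 * 1.2072)
D = 0.23566 m


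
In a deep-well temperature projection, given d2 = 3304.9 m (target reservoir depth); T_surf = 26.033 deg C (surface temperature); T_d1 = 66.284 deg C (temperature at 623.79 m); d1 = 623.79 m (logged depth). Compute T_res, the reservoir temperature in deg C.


Step 1: grad = (T_d1 - T_surf)/d1 * 1000 = (66.284 - 26.033)/623.79 * 1000 = 64.52652 deg C/km
Step 2: T_res = T_surf + grad*d2/1000 = 26.033 + 64.52652*3304.9/1000 = 239.29 deg C
T_res = 239.29 deg C


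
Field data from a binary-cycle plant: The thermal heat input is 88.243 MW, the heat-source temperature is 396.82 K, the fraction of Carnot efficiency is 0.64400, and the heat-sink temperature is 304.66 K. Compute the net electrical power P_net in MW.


Step 1: eta = (1 - Tc/Th)*f = (1 - 304.66/396.82)*0.644 = 0.1495667
Step 2: P_net = eta * Q_in = 0.1495667 * 88.243 = 13.198 MW
P_net = 13.198 MW


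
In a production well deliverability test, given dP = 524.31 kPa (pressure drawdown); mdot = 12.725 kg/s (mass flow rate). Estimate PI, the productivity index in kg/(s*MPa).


PI = mdot * 1000 / dP
PI = 12.725 * 1000 / 524.31
PI = 24.270 kg/(s*MPa)


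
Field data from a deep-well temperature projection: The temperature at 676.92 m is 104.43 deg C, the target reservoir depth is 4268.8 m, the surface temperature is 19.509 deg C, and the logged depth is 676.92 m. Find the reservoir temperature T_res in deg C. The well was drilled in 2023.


Step 1: grad = (T_d1 - T_surf)/d1 * 1000 = (104.43 - 19.509)/676.92 * 1000 = 125.4520 deg C/km
Step 2: T_res = T_surf + grad*d2/1000 = 19.509 + 125.4520*4268.8/1000 = 555.04 deg C
T_res = 555.04 deg C


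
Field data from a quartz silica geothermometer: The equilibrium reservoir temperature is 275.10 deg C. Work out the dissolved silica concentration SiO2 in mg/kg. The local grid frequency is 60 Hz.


SiO2 = 10^(5.19 - 1309/(T_eq + 273.15))
SiO2 = 10^(5.19 - 1309/(275.10 + 273.15))
SiO2 = 634.46 mg/kg


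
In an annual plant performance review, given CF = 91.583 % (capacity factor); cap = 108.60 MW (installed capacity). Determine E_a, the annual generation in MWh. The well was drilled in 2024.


E_a = CF / 100 * cap * 8760
E_a = 91.583 / 100 * 108.60 * 8760
E_a = 8.7126e+05 MWh


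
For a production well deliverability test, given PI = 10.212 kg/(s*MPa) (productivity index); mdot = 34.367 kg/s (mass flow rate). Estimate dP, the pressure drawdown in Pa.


dP = mdot * 1000 / PI
dP = 34.367 * 1000 / 10.212
dP = 3365.354 kPa
Convert: 3365.354 kPa * 1000.0 = 3.3654e+06 Pa
dP = 3.3654e+06 Pa


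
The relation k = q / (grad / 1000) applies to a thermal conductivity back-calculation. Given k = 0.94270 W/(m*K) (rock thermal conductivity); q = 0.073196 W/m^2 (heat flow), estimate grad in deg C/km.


grad = q / k * 1000
grad = 0.073196 / 0.94270 * 1000
grad = 77.645 deg C/km


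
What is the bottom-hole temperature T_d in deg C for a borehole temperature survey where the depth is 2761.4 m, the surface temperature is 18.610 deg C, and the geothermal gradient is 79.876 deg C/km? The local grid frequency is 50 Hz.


T_d = T_surf + grad * d / 1000
T_d = 18.610 + 79.876 * 2761.4 / 1000
T_d = 239.18 deg C


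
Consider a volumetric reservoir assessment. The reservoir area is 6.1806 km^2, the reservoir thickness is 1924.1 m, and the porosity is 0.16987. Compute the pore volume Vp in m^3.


Vp = A * 1e6 * hr * phi
Vp = 6.1806 * 1e6 * 1924.1 * 0.16987
Vp = 2.0201e+09 m^3


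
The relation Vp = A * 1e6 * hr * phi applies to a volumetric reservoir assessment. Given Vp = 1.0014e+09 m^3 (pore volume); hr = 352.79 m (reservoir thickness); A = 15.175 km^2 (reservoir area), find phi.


phi = Vp / (A * 1e6 * hr)
phi = 1.0014e+09 / (15.175 * 1e6 * 352.79)
phi = 0.18705


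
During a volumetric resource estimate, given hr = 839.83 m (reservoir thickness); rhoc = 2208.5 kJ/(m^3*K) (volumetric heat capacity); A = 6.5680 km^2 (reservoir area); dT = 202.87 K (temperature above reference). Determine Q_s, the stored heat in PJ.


Step 1: Vr = A*1e6*hr = 6.568*1e6*839.83 = 5.516003e+09 m^3
Step 2: Q_s = Vr*rhoc*dT/1e12 = 5.516003e+09*2208.5*202.87/1e12 = 2471.4 PJ
Q_s = 2471.4 PJ


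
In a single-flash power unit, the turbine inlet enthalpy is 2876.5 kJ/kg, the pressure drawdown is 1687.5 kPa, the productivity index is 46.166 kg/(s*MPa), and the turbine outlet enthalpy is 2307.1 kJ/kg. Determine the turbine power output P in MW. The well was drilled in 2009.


Step 1: mdot = PI * dP / 1000 = 46.166 * 1687.5 / 1000 = 77.90512 kg/s
Step 2: P = mdot*(h_in - h_out)/1000 = 77.90512*(2876.5 - 2307.1)/1000 = 44.359 MW
P = 44.359 MW


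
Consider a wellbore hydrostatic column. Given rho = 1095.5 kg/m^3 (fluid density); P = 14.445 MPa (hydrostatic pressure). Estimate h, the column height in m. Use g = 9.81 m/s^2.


h = P * 1e6 / (g * rho)
h = 14.445 * 1e6 / (9.81 * 1095.5)
h = 1344.1 m


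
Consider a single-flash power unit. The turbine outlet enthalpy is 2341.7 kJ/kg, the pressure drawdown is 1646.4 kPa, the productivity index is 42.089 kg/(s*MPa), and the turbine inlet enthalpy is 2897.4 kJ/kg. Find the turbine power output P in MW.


Step 1: mdot = PI * dP / 1000 = 42.089 * 1646.4 / 1000 = 69.29533 kg/s
Step 2: P = mdot*(h_in - h_out)/1000 = 69.29533*(2897.4 - 2341.7)/1000 = 38.507 MW
P = 38.507 MW


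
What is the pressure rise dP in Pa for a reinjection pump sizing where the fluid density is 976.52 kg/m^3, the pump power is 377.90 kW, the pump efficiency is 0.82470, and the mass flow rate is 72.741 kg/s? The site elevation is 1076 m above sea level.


dP = P_pump * rho * eta / mdot
dP = 377.90 * 976.52 * 0.82470 / 72.741
dP = 4183.837 kPa
Convert: 4183.837 kPa * 1000.0 = 4.1838e+06 Pa
dP = 4.1838e+06 Pa


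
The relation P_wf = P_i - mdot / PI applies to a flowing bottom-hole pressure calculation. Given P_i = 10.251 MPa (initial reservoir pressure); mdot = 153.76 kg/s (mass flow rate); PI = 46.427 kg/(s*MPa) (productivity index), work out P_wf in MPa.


P_wf = P_i - mdot / PI
P_wf = 10.251 - 153.76 / 46.427
P_wf = 6.9391 MPa


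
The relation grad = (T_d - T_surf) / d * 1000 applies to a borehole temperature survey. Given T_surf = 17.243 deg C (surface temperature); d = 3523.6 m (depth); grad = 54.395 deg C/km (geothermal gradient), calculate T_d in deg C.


T_d = T_surf + grad * d / 1000
T_d = 17.243 + 54.395 * 3523.6 / 1000
T_d = 208.91 deg C


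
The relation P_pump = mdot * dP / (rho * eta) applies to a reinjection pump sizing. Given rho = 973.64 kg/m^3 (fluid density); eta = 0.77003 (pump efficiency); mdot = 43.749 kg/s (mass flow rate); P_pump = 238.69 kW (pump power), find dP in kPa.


dP = P_pump * rho * eta / mdot
dP = 238.69 * 973.64 * 0.77003 / 43.749
dP = 4090.5 kPa


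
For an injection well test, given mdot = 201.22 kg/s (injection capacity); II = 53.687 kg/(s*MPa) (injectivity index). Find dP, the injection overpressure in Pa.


dP = mdot * 1000 / II
dP = 201.22 * 1000 / 53.687
dP = 3748.021 kPa
Convert: 3748.021 kPa * 1000.0 = 3.7480e+06 Pa
dP = 3.7480e+06 Pa


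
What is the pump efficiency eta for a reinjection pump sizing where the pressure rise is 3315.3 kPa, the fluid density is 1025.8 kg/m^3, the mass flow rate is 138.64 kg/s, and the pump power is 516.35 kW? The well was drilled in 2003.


eta = mdot * dP / (rho * P_pump)
eta = 138.64 * 3315.3 / (1025.8 * 516.35)
eta = 0.86777


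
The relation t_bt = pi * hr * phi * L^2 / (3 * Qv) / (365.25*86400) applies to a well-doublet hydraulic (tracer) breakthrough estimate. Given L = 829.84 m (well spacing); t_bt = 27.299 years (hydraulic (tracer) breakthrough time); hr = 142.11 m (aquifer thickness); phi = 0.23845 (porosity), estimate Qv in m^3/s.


Qv = pi*hr*phi*L^2 / (3*t_bt*365.25*86400)
Qv = pi*142.11*0.23845*829.84^2 / (3*27.299*365.25*86400)
Qv = 0.028365 m^3/s


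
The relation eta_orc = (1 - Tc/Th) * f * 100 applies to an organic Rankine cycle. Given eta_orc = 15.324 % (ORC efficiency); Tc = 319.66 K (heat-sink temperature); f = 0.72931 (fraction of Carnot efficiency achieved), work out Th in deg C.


Th = Tc / (1 - (eta_orc/100)/f)
Th = 319.66 / (1 - (15.324/100)/0.72931)
Th = 404.6925 K
Convert to deg C: 404.6925 - 273.15 = 131.54 deg C
Th = 131.54 deg C


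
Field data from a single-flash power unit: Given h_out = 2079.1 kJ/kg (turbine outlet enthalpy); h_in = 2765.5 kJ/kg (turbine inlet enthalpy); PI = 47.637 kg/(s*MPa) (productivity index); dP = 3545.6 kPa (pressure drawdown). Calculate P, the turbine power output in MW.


Step 1: mdot = PI * dP / 1000 = 47.637 * 3545.6 / 1000 = 168.9017 kg/s
Step 2: P = mdot*(h_in - h_out)/1000 = 168.9017*(2765.5 - 2079.1)/1000 = 115.93 MW
P = 115.93 MW


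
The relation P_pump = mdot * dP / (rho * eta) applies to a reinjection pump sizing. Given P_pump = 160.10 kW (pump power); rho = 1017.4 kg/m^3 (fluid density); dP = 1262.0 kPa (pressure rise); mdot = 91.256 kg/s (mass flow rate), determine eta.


eta = mdot * dP / (rho * P_pump)
eta = 91.256 * 1262.0 / (1017.4 * 160.10)
eta = 0.70703


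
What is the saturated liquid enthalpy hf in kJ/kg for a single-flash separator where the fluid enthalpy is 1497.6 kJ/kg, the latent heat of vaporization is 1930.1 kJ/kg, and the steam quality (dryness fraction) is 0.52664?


hf = h - x * hfg
hf = 1497.6 - 0.52664 * 1930.1
hf = 481.13 kJ/kg


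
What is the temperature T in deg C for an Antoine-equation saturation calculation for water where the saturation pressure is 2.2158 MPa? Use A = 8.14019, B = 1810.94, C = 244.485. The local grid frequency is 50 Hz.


T = B / (A - log10(P_sat * 760 / 0.101325)) - C
T = 1810.94 / (8.14019 - log10(2.2158 * 760 / 0.101325)) - 244.485
T = 217.54 deg C


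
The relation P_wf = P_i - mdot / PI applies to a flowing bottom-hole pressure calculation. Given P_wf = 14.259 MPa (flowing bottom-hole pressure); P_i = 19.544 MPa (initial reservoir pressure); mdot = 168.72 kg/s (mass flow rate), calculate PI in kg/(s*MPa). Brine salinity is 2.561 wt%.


PI = mdot / (P_i - P_wf)
PI = 168.72 / (19.544 - 14.259)
PI = 31.924 kg/(s*MPa)


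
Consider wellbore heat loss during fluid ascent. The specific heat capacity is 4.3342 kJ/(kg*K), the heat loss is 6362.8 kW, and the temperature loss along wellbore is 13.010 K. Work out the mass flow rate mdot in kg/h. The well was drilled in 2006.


mdot = Q_loss / (cp * dT)
mdot = 6362.8 / (4.3342 * 13.010)
mdot = 112.8397 kg/s
Convert: 112.8397 kg/s * 3600.0 = 4.0622e+05 kg/h
mdot = 4.0622e+05 kg/h


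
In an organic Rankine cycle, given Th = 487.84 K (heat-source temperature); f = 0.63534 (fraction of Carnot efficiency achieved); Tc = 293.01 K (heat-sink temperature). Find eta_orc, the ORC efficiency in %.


eta_orc = (1 - Tc/Th) * f * 100
eta_orc = (1 - 293.01/487.84) * 0.63534 * 100
eta_orc = 25.374 %


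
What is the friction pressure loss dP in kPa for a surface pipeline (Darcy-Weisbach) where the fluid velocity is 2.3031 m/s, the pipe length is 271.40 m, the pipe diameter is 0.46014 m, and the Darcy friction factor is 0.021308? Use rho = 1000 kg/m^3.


dP = f * (L/D) * (rho*vel^2/2) / 1000
dP = 0.021308 * (271.40/0.46014) * (1000*2.3031^2/2) / 1000
dP = 33.332 kPa


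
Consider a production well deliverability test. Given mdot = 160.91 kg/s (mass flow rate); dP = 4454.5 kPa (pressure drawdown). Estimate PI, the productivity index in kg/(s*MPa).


PI = mdot * 1000 / dP
PI = 160.91 * 1000 / 4454.5
PI = 36.123 kg/(s*MPa)


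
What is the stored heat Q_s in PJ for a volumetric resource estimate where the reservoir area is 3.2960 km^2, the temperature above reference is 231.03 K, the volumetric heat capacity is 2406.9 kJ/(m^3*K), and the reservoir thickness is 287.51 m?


Step 1: Vr = A*1e6*hr = 3.296*1e6*287.51 = 9.476330e+08 m^3
Step 2: Q_s = Vr*rhoc*dT/1e12 = 9.476330e+08*2406.9*231.03/1e12 = 526.95 PJ
Q_s = 526.95 PJ


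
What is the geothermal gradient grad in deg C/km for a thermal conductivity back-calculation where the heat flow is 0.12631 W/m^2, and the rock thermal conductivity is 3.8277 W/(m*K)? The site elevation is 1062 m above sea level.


grad = q / k * 1000
grad = 0.12631 / 3.8277 * 1000
grad = 32.999 deg C/km


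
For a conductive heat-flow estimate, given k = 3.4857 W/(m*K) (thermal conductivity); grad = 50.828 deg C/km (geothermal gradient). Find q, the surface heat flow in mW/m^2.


q = k * grad / 1000
q = 3.4857 * 50.828 / 1000
q = 0.1771712 W/m^2
Convert: 0.1771712 W/m^2 * 1000.0 = 177.17 mW/m^2
q = 177.17 mW/m^2


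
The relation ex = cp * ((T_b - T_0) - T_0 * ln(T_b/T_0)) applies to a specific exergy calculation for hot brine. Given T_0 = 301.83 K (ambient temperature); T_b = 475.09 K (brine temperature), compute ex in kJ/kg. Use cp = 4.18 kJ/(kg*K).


ex = cp * ((T_b - T_0) - T_0 * ln(T_b/T_0))
ex = 4.18 * ((475.09 - 301.83) - 301.83 * ln(475.09/301.83))
ex = 151.89 kJ/kg


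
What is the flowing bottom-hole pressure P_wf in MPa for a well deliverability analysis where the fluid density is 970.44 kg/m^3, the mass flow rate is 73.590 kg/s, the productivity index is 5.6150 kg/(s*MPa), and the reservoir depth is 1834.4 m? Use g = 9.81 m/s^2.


Step 1: P_i = rho*g*h/1e6 = 970.44*9.81*1834.4/1e6 = 17.46352 MPa
Step 2: P_wf = P_i - mdot/PI = 17.46352 - 73.59/5.615 = 4.3576 MPa
P_wf = 4.3576 MPa


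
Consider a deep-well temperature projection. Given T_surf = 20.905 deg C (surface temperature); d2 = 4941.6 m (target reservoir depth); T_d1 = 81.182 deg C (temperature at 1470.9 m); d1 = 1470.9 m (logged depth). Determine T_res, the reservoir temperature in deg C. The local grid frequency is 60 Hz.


Step 1: grad = (T_d1 - T_surf)/d1 * 1000 = (81.182 - 20.905)/1470.9 * 1000 = 40.97967 deg C/km
Step 2: T_res = T_surf + grad*d2/1000 = 20.905 + 40.97967*4941.6/1000 = 223.41 deg C
T_res = 223.41 deg C


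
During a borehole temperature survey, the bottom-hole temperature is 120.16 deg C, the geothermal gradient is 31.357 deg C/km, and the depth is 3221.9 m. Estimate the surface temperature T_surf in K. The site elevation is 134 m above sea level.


T_surf = T_d - grad * d / 1000
T_surf = 120.16 - 31.357 * 3221.9 / 1000
T_surf = 19.13088 deg C
Convert to K: 19.13088 + 273.15 = 292.28 K
T_surf = 292.28 K


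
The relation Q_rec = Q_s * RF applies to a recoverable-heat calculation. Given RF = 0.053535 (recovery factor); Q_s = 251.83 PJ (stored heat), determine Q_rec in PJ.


Q_rec = Q_s * RF
Q_rec = 251.83 * 0.053535
Q_rec = 13.482 PJ


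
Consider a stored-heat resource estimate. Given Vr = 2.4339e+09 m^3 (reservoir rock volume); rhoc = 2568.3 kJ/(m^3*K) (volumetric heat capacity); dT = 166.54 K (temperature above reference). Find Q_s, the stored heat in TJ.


Q_s = Vr * rhoc * dT / 1e12
Q_s = 2.4339e+09 * 2568.3 * 166.54 / 1e12
Q_s = 1041.039 PJ
Convert: 1041.039 PJ * 1000.0 = 1.0410e+06 TJ
Q_s = 1.0410e+06 TJ


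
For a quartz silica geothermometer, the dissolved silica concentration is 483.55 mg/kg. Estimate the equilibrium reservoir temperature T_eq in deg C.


T_eq = 1309 / (5.19 - log10(SiO2)) - 273.15
T_eq = 1309 / (5.19 - log10(483.55)) - 273.15
T_eq = 249.29 deg C


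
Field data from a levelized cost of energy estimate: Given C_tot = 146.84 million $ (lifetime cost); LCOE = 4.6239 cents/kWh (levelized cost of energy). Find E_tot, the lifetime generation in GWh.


E_tot = C_tot / LCOE * 100
E_tot = 146.84 / 4.6239 * 100
E_tot = 3175.7 GWh


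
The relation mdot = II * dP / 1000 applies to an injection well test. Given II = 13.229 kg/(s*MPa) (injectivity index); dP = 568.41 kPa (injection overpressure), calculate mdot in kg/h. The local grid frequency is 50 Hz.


mdot = II * dP / 1000
mdot = 13.229 * 568.41 / 1000
mdot = 7.519496 kg/s
Convert: 7.519496 kg/s * 3600.0 = 27070 kg/h
mdot = 27070 kg/h


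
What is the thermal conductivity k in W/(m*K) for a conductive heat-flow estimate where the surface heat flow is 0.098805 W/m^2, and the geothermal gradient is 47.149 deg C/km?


k = q * 1000 / grad
k = 0.098805 * 1000 / 47.149
k = 2.0956 W/(m*K)


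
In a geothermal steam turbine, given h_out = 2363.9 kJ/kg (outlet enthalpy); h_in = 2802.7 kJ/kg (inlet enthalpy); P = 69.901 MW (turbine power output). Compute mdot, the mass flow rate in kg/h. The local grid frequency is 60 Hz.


mdot = P * 1000 / (h_in - h_out)
mdot = 69.901 * 1000 / (2802.7 - 2363.9)
mdot = 159.3004 kg/s
Convert: 159.3004 kg/s * 3600.0 = 5.7348e+05 kg/h
mdot = 5.7348e+05 kg/h


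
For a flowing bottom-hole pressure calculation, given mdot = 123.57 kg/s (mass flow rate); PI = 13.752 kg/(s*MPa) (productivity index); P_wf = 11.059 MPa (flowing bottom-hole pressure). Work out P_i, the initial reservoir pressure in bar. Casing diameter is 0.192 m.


P_i = P_wf + mdot / PI
P_i = 11.059 + 123.57 / 13.752
P_i = 20.04460 MPa
Convert: 20.04460 MPa * 10.0 = 200.45 bar
P_i = 200.45 bar


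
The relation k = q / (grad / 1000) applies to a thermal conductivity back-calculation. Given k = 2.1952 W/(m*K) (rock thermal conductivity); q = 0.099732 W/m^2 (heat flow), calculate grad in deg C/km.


grad = q / k * 1000
grad = 0.099732 / 2.1952 * 1000
grad = 45.432 deg C/km


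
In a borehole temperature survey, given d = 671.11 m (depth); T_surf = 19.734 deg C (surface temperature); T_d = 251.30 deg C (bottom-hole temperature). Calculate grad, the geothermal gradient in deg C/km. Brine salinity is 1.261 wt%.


grad = (T_d - T_surf) / d * 1000
grad = (251.30 - 19.734) / 671.11 * 1000
grad = 345.05 deg C/km


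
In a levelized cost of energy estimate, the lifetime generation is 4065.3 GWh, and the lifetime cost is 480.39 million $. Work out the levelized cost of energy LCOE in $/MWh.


LCOE = C_tot / E_tot * 100
LCOE = 480.39 / 4065.3 * 100
LCOE = 11.81684 cents/kWh
Convert: 11.81684 cents/kWh * 10.0 = 118.17 $/MWh
LCOE = 118.17 $/MWh


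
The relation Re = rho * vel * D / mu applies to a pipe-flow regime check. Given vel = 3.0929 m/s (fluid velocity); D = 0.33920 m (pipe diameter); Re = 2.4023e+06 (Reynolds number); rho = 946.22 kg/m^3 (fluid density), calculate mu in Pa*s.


mu = rho * vel * D / Re
mu = 946.22 * 3.0929 * 0.33920 / 2.4023e+06
mu = 0.00041323 Pa*s


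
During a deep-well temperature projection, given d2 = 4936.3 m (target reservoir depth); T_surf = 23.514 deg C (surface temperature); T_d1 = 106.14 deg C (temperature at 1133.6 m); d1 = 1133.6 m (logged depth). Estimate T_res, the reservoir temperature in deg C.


Step 1: grad = (T_d1 - T_surf)/d1 * 1000 = (106.14 - 23.514)/1133.6 * 1000 = 72.88814 deg C/km
Step 2: T_res = T_surf + grad*d2/1000 = 23.514 + 72.88814*4936.3/1000 = 383.31 deg C
T_res = 383.31 deg C


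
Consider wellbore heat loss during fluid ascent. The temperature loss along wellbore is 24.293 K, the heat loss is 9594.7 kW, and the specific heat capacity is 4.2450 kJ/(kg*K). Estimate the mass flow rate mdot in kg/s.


mdot = Q_loss / (cp * dT)
mdot = 9594.7 / (4.2450 * 24.293)
mdot = 93.041 kg/s


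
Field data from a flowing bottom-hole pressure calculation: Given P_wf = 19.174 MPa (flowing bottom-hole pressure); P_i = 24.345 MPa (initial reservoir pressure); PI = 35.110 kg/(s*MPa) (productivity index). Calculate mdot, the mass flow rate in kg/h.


mdot = (P_i - P_wf) * PI
mdot = (24.345 - 19.174) * 35.110
mdot = 181.5538 kg/s
Convert: 181.5538 kg/s * 3600.0 = 6.5359e+05 kg/h
mdot = 6.5359e+05 kg/h


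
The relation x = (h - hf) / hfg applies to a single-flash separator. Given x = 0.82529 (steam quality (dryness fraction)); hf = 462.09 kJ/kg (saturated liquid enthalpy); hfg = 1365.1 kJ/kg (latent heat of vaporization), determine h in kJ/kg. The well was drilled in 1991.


h = hf + x * hfg
h = 462.09 + 0.82529 * 1365.1
h = 1588.7 kJ/kg


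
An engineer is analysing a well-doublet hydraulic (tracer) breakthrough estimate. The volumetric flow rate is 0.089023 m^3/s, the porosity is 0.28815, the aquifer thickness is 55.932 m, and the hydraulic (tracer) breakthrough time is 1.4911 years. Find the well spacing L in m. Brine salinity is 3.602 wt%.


L = sqrt(t_bt*365.25*86400*3*Qv / (pi*hr*phi))
L = sqrt(1.4911*365.25*86400*3*0.089023 / (pi*55.932*0.28815))
L = 498.20 m


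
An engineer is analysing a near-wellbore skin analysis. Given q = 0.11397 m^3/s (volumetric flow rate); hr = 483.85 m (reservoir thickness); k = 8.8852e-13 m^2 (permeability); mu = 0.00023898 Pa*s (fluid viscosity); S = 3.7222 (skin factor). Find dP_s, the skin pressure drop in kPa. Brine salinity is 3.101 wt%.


dP_s = S * q * mu / (2*pi*k*hr) / 1000
dP_s = 3.7222 * 0.11397 * 0.00023898 / (2*pi*8.8852e-13*483.85) / 1000
dP_s = 37.531 kPa


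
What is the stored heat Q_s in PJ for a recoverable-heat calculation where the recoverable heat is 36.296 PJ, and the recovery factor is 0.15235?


Q_s = Q_rec / RF
Q_s = 36.296 / 0.15235
Q_s = 238.24 PJ


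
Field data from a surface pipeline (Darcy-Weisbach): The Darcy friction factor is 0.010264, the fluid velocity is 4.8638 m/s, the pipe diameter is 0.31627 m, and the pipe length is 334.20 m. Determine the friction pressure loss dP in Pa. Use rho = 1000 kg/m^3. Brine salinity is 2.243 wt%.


dP = f * (L/D) * (rho*vel^2/2) / 1000
dP = 0.010264 * (334.20/0.31627) * (1000*4.8638^2/2) / 1000
dP = 128.2881 kPa
Convert: 128.2881 kPa * 1000.0 = 1.2829e+05 Pa
dP = 1.2829e+05 Pa


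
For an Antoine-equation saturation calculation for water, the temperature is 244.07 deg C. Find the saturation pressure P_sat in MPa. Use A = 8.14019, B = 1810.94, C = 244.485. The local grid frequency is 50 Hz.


P_sat = 10^(A - B/(C + T)) / 760 * 0.101325
P_sat = 10^(8.14019 - 1810.94/(244.485 + 244.07)) / 760 * 0.101325
P_sat = 3.6171 MPa
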